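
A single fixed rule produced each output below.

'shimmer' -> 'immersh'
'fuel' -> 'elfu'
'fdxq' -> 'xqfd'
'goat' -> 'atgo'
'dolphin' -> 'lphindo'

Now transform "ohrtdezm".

What's happening: move the first 2 characters to the end (rotate left by 2).
"ohrtdezm" → "rtdezmoh".

rtdezmoh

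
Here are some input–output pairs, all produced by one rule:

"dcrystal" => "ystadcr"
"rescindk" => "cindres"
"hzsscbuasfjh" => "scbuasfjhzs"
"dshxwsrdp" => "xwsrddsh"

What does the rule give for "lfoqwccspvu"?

qwccspvlfo

The pattern: delete the last character, then move the first 3 characters to the end (rotate left by 3).
Starting from "lfoqwccspvu": after the first operation, "lfoqwccspv"; after the second, "qwccspvlfo".
(Check on "dcrystal": → "dcrysta" → "ystadcr" ✓)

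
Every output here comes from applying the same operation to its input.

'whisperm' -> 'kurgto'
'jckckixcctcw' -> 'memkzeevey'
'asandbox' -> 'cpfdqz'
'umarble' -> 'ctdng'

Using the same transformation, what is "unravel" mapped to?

tcxgn

The pattern: delete the first 2 characters, then shift every letter 2 places forward in the alphabet (wrapping around).
Working it through for "unravel": intermediate "ravel", final "tcxgn".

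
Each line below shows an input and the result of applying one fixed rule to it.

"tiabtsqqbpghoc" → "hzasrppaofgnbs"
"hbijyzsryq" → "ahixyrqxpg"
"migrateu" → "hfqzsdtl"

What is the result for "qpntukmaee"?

omstjlzddp

The pattern: shift every letter 1 place backward in the alphabet (wrapping around), then move the first character to the end.
For "qpntukmaee", step one produces "pomstjlzdd"; step two turns that into "omstjlzddp".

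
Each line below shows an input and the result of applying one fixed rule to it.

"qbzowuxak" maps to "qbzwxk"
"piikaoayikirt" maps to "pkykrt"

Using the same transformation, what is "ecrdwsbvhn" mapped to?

The rule is to remove every vowel.
For "ecrdwsbvhn" the result is "crdwsbvhn".

crdwsbvhn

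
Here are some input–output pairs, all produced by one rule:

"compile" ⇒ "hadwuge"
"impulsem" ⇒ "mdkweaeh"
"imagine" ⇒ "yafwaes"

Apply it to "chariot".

jagluzs

In each case the input is transformed by: shift every letter 8 places backward in the alphabet (wrapping around), then move the first 3 characters to the end (rotate left by 3).
Starting from "chariot": after the first operation, "uzsjagl"; after the second, "jagluzs".
(Check on "impulsem": → "aehmdkwe" → "mdkweaeh" ✓)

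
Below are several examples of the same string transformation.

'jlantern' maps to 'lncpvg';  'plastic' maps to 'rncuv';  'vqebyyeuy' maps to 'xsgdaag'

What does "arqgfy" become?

ctsi

The transformation: shift every letter 2 places forward in the alphabet (wrapping around), then delete the last 2 characters.
"arqgfy" → "ctsiha" → "ctsi".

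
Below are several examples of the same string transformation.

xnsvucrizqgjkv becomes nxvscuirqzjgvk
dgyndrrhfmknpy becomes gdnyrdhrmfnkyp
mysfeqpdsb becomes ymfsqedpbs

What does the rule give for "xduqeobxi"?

dxquoexbi

Rule — swap each adjacent pair of characters (1↔2, 3↔4, ...).
Applying that to "xduqeobxi" gives "dxquoexbi".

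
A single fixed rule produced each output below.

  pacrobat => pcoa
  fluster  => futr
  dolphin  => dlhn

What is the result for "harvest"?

Looking at the pairs, the operation is to keep every other character starting from the first (positions 1st, 3rd, 5th, ...).
Doing the same to "harvest": "hret".

hret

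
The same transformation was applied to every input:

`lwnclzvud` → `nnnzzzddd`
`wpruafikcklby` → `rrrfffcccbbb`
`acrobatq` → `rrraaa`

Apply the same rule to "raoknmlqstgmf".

The rule is to keep one character in every 3, starting at position 3 (positions 3rd, 6th, 9th, ...), then repeat every character 3 times.
For "raoknmlqstgmf", step one produces "omsm"; step two turns that into "ooommmsssmmm".

ooommmsssmmm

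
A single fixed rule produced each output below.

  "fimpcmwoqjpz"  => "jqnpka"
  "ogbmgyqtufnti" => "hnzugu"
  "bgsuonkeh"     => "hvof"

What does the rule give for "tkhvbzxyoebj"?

What's happening: keep every other character starting from the second (positions 2nd, 4th, 6th, ...), then shift every letter 1 place forward in the alphabet (wrapping around).
On "tkhvbzxyoebj": the first step gives "kvzyej", and the second then gives "lwazfk".

lwazfk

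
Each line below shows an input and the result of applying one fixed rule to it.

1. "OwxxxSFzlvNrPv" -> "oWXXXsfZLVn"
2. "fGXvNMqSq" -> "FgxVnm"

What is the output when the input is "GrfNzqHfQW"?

gRFnZQh

The rule is to flip the case of every letter, then delete the last 3 characters.
Working it through for "GrfNzqHfQW": intermediate "gRFnZQhFqw", final "gRFnZQh".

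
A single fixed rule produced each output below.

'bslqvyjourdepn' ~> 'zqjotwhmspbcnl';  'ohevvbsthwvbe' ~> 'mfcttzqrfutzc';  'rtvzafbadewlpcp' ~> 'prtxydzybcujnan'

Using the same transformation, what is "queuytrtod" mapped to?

oscswrprmb

Looking at the pairs, the operation is to shift every letter 2 places backward in the alphabet (wrapping around).
On "queuytrtod" that produces "oscswrprmb".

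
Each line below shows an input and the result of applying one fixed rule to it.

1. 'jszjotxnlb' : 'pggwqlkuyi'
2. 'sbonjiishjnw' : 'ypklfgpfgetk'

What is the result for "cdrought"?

In each case the input is transformed by: shift every letter 3 places backward in the alphabet (wrapping around), then swap each adjacent pair of characters (1↔2, 3↔4, ...).
For "cdrought" the result is "azlodrqe".
(Check on "jszjotxnlb": → "gpwglqukiy" → "pggwqlkuyi" ✓)

azlodrqe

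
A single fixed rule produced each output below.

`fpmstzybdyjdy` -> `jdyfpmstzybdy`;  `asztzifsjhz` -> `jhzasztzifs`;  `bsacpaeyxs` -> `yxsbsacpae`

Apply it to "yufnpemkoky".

The pattern: move the last 3 characters to the front (rotate right by 3).
"yufnpemkoky" → "okyyufnpemk".

okyyufnpemk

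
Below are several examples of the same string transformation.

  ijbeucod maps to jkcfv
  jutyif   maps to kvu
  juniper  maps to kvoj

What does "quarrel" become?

What's happening: shift every letter 1 place forward in the alphabet (wrapping around), then delete the last 3 characters.
For "quarrel", step one produces "rvbssfm"; step two turns that into "rvbs".

rvbs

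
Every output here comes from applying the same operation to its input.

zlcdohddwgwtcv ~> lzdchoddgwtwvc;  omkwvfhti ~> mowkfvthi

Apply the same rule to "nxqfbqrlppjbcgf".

Rule — swap each adjacent pair of characters (1↔2, 3↔4, ...).
For "nxqfbqrlppjbcgf" the result is "xnfqqblrppbjgcf".

xnfqqblrppbjgcf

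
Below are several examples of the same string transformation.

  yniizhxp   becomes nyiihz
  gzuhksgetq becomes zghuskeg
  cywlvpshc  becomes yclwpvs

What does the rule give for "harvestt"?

ahvrse

The rule is to delete the last 2 characters, then swap each adjacent pair of characters (1↔2, 3↔4, ...).
So "harvestt" becomes "ahvrse".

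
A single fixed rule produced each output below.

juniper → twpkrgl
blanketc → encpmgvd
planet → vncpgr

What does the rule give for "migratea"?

The rule is to swap the first and last characters, then shift every letter 2 places forward in the alphabet (wrapping around).
On "migratea": the first step gives "aigratem", and the second then gives "ckitcvgo".
(Check on "blanketc": → "clanketb" → "encpmgvd" ✓)

ckitcvgo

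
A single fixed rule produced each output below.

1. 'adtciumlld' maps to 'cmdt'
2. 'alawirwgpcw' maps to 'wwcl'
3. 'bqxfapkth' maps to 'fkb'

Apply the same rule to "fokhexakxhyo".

hahf

The pattern: move the first 3 characters to the end (rotate left by 3), then keep one character in every 3, starting at position 1 (positions 1st, 4th, 7th, ...).
Applying that to "fokhexakxhyo" gives "hahf".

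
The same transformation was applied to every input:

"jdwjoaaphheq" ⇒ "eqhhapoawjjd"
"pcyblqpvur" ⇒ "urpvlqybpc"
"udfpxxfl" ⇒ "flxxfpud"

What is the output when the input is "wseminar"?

arinemws

Each output is the input with this applied: swap each adjacent pair of characters (1↔2, 3↔4, ...), then reverse the string.
Starting from "wseminar": after the first operation, "swmenira"; after the second, "arinemws".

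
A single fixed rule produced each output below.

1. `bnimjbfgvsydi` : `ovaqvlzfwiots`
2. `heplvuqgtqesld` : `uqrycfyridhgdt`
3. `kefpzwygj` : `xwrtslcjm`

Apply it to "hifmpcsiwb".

What's happening: shift every letter 13 places forward in the alphabet (wrapping around) — i.e. ROT13, then take characters alternately from the front and the back (1st, last, 2nd, 2nd-last, ...).
Working it through for "hifmpcsiwb": intermediate "uvszcpfvjo", final "uovjsvzfcp".

uovjsvzfcp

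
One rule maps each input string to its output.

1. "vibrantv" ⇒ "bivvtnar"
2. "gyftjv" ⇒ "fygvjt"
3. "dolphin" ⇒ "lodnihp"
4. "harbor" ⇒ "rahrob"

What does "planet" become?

In each case the input is transformed by: reverse the string, then move the last 3 characters to the front (rotate right by 3).
For "planet", step one produces "tenalp"; step two turns that into "alpten".

alpten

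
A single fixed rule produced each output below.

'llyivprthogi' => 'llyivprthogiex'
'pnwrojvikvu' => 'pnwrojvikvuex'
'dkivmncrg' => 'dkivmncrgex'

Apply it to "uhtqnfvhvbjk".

uhtqnfvhvbjkex

The rule is to append "ex".
"uhtqnfvhvbjk" → "uhtqnfvhvbjkex".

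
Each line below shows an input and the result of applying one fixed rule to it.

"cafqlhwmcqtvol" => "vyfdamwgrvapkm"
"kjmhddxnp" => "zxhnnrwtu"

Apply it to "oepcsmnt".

Each output is the input with this applied: shift every letter 10 places forward in the alphabet (wrapping around), then reverse the string.
Applying both steps to "oepcsmnt": "yozmcwxd", then "dxwcmzoy".
(Check on "kjmhddxnp": → "utwrnnhxz" → "zxhnnrwtu" ✓)

dxwcmzoy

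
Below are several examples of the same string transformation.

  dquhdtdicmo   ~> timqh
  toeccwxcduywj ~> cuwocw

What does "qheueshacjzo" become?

ajohus

The pattern: keep every other character starting from the second (positions 2nd, 4th, 6th, ...), then move the last 3 characters to the front (rotate right by 3).
On "qheueshacjzo" that produces "ajohus".
(Check on "toeccwxcduywj": → "ocwcuw" → "cuwocw" ✓)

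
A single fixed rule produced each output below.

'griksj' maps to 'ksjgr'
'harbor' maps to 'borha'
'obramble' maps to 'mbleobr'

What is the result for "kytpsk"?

pskky

What's happening: swap the front and back halves of the string, then delete the last character.
Starting from "kytpsk": after the first operation, "pskkyt"; after the second, "pskky".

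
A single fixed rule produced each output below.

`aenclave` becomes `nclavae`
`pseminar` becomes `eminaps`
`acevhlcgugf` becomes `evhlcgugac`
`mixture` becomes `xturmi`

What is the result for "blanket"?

ankebl

Rule — delete the last character, then move the first 2 characters to the end (rotate left by 2).
"blanket" → "blanke" → "ankebl".
(Check on "aenclave": → "aenclav" → "nclavae" ✓)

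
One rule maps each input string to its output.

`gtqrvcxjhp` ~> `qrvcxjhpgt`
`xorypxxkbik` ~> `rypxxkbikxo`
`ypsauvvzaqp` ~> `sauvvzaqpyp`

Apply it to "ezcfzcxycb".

What's happening: move the first 2 characters to the end (rotate left by 2).
So "ezcfzcxycb" becomes "cfzcxycbez".

cfzcxycbez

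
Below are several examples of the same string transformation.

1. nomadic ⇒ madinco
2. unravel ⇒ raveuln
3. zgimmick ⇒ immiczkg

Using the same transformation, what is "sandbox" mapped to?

The transformation: swap the first and last characters, then move the first 2 characters to the end (rotate left by 2).
On "sandbox": the first step gives "xandbos", and the second then gives "ndbosxa".

ndbosxa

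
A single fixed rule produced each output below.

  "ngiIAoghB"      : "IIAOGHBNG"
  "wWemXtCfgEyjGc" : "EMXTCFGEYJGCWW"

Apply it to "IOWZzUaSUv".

The transformation: move the first 2 characters to the end (rotate left by 2), then convert every letter to uppercase.
"IOWZzUaSUv" → "WZZUASUVIO".

WZZUASUVIO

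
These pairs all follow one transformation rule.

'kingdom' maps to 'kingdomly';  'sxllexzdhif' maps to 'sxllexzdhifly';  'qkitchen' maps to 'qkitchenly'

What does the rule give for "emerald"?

emeraldly

Rule — append "ly".
"emerald" → "emeraldly".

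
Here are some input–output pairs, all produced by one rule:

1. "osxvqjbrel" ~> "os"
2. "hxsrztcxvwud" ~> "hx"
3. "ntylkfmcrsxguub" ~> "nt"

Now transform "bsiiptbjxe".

bs

The rule is to keep only the first 2 characters.
On "bsiiptbjxe" that produces "bs".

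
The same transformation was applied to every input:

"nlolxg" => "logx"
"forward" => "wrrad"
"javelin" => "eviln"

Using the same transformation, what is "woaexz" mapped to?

eazx

What's happening: delete the first 2 characters, then swap each adjacent pair of characters (1↔2, 3↔4, ...).
"woaexz" → "eazx".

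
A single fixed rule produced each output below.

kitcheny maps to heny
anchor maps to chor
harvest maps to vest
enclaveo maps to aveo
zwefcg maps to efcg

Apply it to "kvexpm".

expm

Rule — keep only the last 4 characters.
On "kvexpm" that produces "expm".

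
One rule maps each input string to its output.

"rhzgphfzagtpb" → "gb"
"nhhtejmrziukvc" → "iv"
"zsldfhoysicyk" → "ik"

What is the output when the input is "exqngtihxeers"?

es

The pattern: keep one character in every 3, starting at position 1 (positions 1st, 4th, 7th, ...), then delete the first 3 characters.
Applying both steps to "exqngtihxeers": "enies", then "es".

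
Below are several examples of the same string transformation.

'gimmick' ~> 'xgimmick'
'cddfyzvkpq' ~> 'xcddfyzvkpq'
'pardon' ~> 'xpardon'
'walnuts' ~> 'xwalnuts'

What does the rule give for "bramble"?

The transformation: prepend "x".
Doing the same to "bramble": "xbramble".

xbramble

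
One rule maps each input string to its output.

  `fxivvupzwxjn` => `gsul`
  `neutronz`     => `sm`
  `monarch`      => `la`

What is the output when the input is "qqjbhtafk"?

hri

Each output is the input with this applied: keep one character in every 3, starting at position 3 (positions 3rd, 6th, 9th, ...), then shift every letter 2 places backward in the alphabet (wrapping around).
"qqjbhtafk" → "hri".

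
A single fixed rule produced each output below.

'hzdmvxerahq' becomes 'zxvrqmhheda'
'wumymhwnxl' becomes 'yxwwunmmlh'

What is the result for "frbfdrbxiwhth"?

In each case the input is transformed by: sort the characters into reverse alphabetical order.
So "frbfdrbxiwhth" becomes "xwtrrihhffdbb".

xwtrrihhffdbb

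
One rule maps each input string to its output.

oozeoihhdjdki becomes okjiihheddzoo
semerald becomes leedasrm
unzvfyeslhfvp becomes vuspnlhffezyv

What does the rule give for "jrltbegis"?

ljigebtsr

Looking at the pairs, the operation is to sort the characters into reverse alphabetical order, then move the first 3 characters to the end (rotate left by 3).
Applying both steps to "jrltbegis": "tsrljigeb", then "ljigebtsr".
(Check on "semerald": → "srmleeda" → "leedasrm" ✓)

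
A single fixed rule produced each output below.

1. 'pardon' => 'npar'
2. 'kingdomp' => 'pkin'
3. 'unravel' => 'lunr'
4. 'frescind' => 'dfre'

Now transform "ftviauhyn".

Looking at the pairs, the operation is to move the first 3 characters to the end (rotate left by 3), then keep only the last 4 characters.
"ftviauhyn" → "iauhynftv" → "nftv".

nftv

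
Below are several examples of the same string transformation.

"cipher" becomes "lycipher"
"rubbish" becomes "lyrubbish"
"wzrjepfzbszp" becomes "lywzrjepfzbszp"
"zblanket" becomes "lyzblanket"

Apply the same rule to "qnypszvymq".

In each case the input is transformed by: prepend "ly".
Applying that to "qnypszvymq" gives "lyqnypszvymq".

lyqnypszvymq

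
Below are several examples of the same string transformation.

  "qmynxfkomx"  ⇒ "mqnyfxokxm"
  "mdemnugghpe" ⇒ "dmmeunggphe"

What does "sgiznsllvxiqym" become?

In each case the input is transformed by: swap each adjacent pair of characters (1↔2, 3↔4, ...).
"sgiznsllvxiqym" → "gszisnllxvqimy".

gszisnllxvqimy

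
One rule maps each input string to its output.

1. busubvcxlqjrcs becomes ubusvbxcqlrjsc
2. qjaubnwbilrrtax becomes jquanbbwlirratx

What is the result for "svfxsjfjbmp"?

The rule is to swap each adjacent pair of characters (1↔2, 3↔4, ...).
"svfxsjfjbmp" → "vsxfjsjfmbp".

vsxfjsjfmbp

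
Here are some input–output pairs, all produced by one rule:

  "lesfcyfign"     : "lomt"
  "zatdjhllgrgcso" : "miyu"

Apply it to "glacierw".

In each case the input is transformed by: shift every letter 6 places forward in the alphabet (wrapping around), then keep only the last 4 characters.
On "glacierw": the first step gives "mrgiokxc", and the second then gives "okxc".

okxc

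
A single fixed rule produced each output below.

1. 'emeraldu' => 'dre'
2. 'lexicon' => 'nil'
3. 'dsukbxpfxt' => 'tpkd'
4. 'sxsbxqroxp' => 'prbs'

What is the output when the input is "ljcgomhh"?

hgl

Rule — keep one character in every 3, starting at position 1 (positions 1st, 4th, 7th, ...), then reverse the string.
Starting from "ljcgomhh": after the first operation, "lgh"; after the second, "hgl".
(Check on "emeraldu": → "erd" → "dre" ✓)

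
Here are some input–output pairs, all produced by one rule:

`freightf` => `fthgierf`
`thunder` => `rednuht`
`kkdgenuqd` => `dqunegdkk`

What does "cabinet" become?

tenibac

Each output is the input with this applied: reverse the string.
On "cabinet" that produces "tenibac".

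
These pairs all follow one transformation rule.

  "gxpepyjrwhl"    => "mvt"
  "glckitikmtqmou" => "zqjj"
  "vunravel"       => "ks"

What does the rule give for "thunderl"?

The pattern: keep one character in every 3, starting at position 3 (positions 3rd, 6th, 9th, ...), then shift every letter 3 places backward in the alphabet (wrapping around).
On "thunderl": the first step gives "ue", and the second then gives "rb".

rb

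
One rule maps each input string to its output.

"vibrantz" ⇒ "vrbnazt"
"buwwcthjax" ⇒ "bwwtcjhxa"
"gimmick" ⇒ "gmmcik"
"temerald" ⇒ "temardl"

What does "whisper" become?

What's happening: swap each adjacent pair of characters (1↔2, 3↔4, ...), then delete the first character.
On "whisper": the first step gives "hwsiepr", and the second then gives "wsiepr".

wsiepr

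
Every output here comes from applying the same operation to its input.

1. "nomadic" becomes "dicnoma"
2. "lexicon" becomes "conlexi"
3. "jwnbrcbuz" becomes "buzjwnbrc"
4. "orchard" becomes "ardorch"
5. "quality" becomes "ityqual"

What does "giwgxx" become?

What's happening: move the last 3 characters to the front (rotate right by 3).
Applying that to "giwgxx" gives "gxxgiw".

gxxgiw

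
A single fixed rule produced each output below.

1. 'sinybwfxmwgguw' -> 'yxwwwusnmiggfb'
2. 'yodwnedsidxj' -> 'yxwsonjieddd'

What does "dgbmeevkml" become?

vmmlkgeedb

The rule is to sort the characters into reverse alphabetical order.
On "dgbmeevkml" that produces "vmmlkgeedb".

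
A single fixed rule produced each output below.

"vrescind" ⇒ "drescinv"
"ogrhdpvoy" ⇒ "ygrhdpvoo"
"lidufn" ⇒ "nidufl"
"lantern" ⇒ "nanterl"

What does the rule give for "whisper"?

rhispew

What's happening: swap the first and last characters.
On "whisper" that produces "rhispew".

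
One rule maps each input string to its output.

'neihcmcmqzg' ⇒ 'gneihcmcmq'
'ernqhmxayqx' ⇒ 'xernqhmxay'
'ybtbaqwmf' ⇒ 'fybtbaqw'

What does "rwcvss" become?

srwcv

In each case the input is transformed by: move the last 2 characters to the front (rotate right by 2), then delete the first character.
Starting from "rwcvss": after the first operation, "ssrwcv"; after the second, "srwcv".
(Check on "ernqhmxayqx": → "qxernqhmxay" → "xernqhmxay" ✓)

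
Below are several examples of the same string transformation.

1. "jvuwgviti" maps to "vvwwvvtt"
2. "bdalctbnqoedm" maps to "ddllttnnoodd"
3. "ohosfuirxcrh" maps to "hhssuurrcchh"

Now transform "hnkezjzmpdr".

nneejjmmdd

The transformation: keep every other character starting from the second (positions 2nd, 4th, 6th, ...), then double every character.
For "hnkezjzmpdr", step one produces "nejmd"; step two turns that into "nneejjmmdd".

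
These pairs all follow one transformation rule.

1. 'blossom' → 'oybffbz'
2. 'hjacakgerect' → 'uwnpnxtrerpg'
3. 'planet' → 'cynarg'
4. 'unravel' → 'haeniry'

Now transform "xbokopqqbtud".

kobxbcddoghq

Looking at the pairs, the operation is to shift every letter 13 places forward in the alphabet (wrapping around) — i.e. ROT13.
On "xbokopqqbtud" that produces "kobxbcddoghq".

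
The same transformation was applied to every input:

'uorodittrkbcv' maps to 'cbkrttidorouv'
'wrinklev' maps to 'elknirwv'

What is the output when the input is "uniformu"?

Looking at the pairs, the operation is to move the last character to the front, then reverse the string.
On "uniformu": the first step gives "uuniform", and the second then gives "mrofinuu".

mrofinuu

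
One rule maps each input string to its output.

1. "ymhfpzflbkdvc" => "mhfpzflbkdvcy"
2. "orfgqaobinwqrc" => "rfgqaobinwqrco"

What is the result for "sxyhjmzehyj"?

The transformation: move the first character to the end.
Applying that to "sxyhjmzehyj" gives "xyhjmzehyjs".

xyhjmzehyjs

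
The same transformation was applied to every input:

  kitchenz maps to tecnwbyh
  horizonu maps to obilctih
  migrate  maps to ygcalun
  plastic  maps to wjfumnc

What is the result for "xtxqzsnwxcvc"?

wrnrktmhqrwp

Each output is the input with this applied: shift every letter 6 places backward in the alphabet (wrapping around), then move the last character to the front.
Starting from "xtxqzsnwxcvc": after the first operation, "rnrktmhqrwpw"; after the second, "wrnrktmhqrwp".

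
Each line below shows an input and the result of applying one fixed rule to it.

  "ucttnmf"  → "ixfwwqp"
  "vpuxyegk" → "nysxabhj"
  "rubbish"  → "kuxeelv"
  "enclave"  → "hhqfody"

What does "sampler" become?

Rule — move the last character to the front, then shift every letter 3 places forward in the alphabet (wrapping around).
"sampler" → "rsample" → "uvdpsoh".

uvdpsoh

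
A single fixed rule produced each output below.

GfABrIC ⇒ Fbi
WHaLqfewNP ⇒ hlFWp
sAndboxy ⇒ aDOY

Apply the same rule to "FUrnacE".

uNC

What's happening: flip the case of every letter, then keep every other character starting from the second (positions 2nd, 4th, 6th, ...).
Starting from "FUrnacE": after the first operation, "fuRNACe"; after the second, "uNC".
(Check on "WHaLqfewNP": → "whAlQFEWnp" → "hlFWp" ✓)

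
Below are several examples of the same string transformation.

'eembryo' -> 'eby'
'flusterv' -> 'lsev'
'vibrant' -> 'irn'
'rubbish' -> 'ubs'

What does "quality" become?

In each case the input is transformed by: keep every other character starting from the second (positions 2nd, 4th, 6th, ...).
"quality" → "ult".

ult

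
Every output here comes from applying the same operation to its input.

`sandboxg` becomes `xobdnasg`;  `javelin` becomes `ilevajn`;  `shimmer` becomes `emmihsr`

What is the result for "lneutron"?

ortuenln

What's happening: reverse the string, then move the first character to the end.
Working it through for "lneutron": intermediate "nortuenl", final "ortuenln".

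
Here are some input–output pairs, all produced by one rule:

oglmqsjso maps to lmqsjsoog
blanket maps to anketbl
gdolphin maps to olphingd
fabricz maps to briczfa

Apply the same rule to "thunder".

The transformation: move the first 2 characters to the end (rotate left by 2).
For "thunder" the result is "underth".

underth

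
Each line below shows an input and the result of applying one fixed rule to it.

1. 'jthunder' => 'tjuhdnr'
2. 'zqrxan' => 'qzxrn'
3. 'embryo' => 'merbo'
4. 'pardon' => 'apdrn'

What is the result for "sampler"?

What's happening: swap each adjacent pair of characters (1↔2, 3↔4, ...), then delete the last character.
"sampler" → "aspmelr" → "aspmel".

aspmel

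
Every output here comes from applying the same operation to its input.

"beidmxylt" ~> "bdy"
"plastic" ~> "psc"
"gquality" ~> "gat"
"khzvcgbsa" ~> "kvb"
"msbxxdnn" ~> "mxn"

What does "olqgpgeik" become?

oge

Each output is the input with this applied: keep one character in every 3, starting at position 1 (positions 1st, 4th, 7th, ...).
So "olqgpgeik" becomes "oge".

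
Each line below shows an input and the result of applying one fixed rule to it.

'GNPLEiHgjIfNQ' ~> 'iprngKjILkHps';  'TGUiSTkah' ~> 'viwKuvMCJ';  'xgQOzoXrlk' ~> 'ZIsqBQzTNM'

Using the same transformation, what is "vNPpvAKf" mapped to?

XprRXcmH

Rule — flip the case of every letter, then shift every letter 2 places forward in the alphabet (wrapping around).
So "vNPpvAKf" becomes "XprRXcmH".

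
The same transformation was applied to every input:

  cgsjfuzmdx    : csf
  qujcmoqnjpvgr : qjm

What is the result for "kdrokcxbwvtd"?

krk

Looking at the pairs, the operation is to keep every other character starting from the first (positions 1st, 3rd, 5th, ...), then keep only the first 3 characters.
So "kdrokcxbwvtd" becomes "krk".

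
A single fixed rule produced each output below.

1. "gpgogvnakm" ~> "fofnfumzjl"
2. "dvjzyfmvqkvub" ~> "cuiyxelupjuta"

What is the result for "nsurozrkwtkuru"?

mrtqnyqjvsjtqt

Rule — shift every letter 1 place backward in the alphabet (wrapping around).
Applying that to "nsurozrkwtkuru" gives "mrtqnyqjvsjtqt".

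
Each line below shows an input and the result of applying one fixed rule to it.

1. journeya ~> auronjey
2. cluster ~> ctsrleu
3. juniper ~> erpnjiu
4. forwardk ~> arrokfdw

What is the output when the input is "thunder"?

dtrnheu

The pattern: sort the characters into reverse alphabetical order, then swap the first and last characters.
For "thunder", step one produces "utrnhed"; step two turns that into "dtrnheu".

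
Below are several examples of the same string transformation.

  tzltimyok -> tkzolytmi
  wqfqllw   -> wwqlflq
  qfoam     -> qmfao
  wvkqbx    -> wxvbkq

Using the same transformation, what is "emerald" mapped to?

edmlear

Each output is the input with this applied: take characters alternately from the front and the back (1st, last, 2nd, 2nd-last, ...).
"emerald" → "edmlear".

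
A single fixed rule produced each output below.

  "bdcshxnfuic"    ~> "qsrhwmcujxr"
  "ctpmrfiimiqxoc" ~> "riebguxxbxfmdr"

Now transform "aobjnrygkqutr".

The pattern: shift every letter 11 places backward in the alphabet (wrapping around).
For "aobjnrygkqutr" the result is "pdqycgnvzfjig".

pdqycgnvzfjig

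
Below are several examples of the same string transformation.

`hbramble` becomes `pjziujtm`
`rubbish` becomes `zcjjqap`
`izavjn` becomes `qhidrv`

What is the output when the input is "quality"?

ycitqbg

Each output is the input with this applied: shift every letter 8 places forward in the alphabet (wrapping around).
So "quality" becomes "ycitqbg".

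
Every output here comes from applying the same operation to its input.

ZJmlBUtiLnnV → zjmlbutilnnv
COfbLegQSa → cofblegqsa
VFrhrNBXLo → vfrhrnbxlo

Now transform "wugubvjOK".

wugubvjok

In each case the input is transformed by: convert every letter to lowercase.
Applying that to "wugubvjOK" gives "wugubvjok".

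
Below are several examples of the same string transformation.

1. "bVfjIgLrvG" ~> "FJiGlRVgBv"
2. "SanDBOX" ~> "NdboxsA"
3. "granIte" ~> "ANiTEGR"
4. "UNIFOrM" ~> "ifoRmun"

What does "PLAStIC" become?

asTicpl

The rule is to move the first 2 characters to the end (rotate left by 2), then flip the case of every letter.
"PLAStIC" → "asTicpl".
(Check on "SanDBOX": → "nDBOXSa" → "NdboxsA" ✓)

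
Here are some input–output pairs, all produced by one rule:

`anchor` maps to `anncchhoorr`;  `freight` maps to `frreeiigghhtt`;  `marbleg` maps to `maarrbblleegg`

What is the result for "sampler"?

saammpplleerr

Rule — double every character, then delete the first character.
For "sampler", step one produces "ssaammpplleerr"; step two turns that into "saammpplleerr".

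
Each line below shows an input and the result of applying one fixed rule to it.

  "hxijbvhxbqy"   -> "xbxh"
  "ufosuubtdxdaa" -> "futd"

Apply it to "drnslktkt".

Rule — swap the first and last characters, then keep one character in every 3, starting at position 2 (positions 2nd, 5th, 8th, ...).
"drnslktkt" → "trnslktkd" → "rlk".

rlk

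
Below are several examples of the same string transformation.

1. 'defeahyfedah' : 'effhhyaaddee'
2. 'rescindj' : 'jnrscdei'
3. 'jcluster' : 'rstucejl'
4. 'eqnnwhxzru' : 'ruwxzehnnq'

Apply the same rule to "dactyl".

In each case the input is transformed by: sort the characters into alphabetical order, then swap the front and back halves of the string.
For "dactyl", step one produces "acdlty"; step two turns that into "ltyacd".
(Check on "jcluster": → "cejlrstu" → "rstucejl" ✓)

ltyacd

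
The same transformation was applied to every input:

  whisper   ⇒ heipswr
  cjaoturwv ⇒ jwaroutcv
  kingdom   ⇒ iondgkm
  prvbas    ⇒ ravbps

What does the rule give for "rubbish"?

usbibrh

Looking at the pairs, the operation is to take characters alternately from the front and the back (1st, last, 2nd, 2nd-last, ...), then move the first 2 characters to the end (rotate left by 2).
"rubbish" → "rhusbib" → "usbibrh".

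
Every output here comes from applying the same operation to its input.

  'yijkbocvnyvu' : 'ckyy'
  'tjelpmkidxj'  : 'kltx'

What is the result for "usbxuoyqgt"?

Rule — keep one character in every 3, starting at position 1 (positions 1st, 4th, 7th, ...), then sort the characters into alphabetical order.
For "usbxuoyqgt", step one produces "uxyt"; step two turns that into "tuxy".

tuxy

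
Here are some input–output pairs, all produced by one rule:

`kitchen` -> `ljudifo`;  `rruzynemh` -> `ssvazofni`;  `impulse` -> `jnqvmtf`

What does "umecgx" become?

vnfdhy

The pattern: shift every letter 1 place forward in the alphabet (wrapping around).
Applying that to "umecgx" gives "vnfdhy".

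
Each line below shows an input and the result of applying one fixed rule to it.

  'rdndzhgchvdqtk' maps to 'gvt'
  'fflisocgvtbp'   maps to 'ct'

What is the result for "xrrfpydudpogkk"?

The transformation: keep one character in every 3, starting at position 1 (positions 1st, 4th, 7th, ...), then delete the first 2 characters.
Starting from "xrrfpydudpogkk": after the first operation, "xfdpk"; after the second, "dpk".

dpk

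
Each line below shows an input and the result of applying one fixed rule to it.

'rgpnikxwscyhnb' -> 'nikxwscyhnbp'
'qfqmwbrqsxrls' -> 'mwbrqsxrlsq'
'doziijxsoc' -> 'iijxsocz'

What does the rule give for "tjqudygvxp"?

Looking at the pairs, the operation is to delete the first 2 characters, then move the first character to the end.
"tjqudygvxp" → "qudygvxp" → "udygvxpq".
(Check on "doziijxsoc": → "ziijxsoc" → "iijxsocz" ✓)

udygvxpq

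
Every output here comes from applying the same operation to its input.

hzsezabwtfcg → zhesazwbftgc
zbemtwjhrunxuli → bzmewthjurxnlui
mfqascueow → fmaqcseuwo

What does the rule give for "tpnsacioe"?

Each output is the input with this applied: swap each adjacent pair of characters (1↔2, 3↔4, ...).
On "tpnsacioe" that produces "ptsncaoie".

ptsncaoie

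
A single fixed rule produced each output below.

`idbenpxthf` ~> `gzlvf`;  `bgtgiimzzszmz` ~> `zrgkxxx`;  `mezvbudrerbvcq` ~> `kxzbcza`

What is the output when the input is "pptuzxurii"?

The pattern: keep every other character starting from the first (positions 1st, 3rd, 5th, ...), then shift every letter 2 places backward in the alphabet (wrapping around).
On "pptuzxurii": the first step gives "ptzui", and the second then gives "nrxsg".
(Check on "bgtgiimzzszmz": → "btimzzz" → "zrgkxxx" ✓)

nrxsg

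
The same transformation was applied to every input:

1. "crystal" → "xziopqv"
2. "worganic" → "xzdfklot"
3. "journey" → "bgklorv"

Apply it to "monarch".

What's happening: sort the characters into alphabetical order, then shift every letter 3 places backward in the alphabet (wrapping around).
Applying that to "monarch" gives "xzejklo".

xzejklo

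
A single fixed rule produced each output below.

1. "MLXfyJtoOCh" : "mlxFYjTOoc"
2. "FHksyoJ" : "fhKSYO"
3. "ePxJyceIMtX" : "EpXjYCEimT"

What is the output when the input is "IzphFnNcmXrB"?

iZPHfNnCMxR

What's happening: delete the last character, then flip the case of every letter.
Starting from "IzphFnNcmXrB": after the first operation, "IzphFnNcmXr"; after the second, "iZPHfNnCMxR".
(Check on "MLXfyJtoOCh": → "MLXfyJtoOC" → "mlxFYjTOoc" ✓)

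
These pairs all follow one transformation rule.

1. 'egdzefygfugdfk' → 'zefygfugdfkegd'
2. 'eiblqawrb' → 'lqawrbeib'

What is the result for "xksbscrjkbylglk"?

bscrjkbylglkxks

Looking at the pairs, the operation is to move the first 3 characters to the end (rotate left by 3).
Applying that to "xksbscrjkbylglk" gives "bscrjkbylglkxks".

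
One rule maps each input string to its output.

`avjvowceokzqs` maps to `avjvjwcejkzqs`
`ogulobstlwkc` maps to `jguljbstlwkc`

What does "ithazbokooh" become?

Each output is the input with this applied: replace every "o" with "j".
On "ithazbokooh" that produces "ithazbjkjjh".

ithazbjkjjh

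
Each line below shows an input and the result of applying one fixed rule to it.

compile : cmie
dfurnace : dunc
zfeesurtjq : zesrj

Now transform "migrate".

Looking at the pairs, the operation is to keep every other character starting from the first (positions 1st, 3rd, 5th, ...).
Doing the same to "migrate": "mgae".

mgae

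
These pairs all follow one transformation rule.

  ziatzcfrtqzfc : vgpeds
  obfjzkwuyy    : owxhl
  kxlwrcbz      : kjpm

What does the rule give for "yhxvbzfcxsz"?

Looking at the pairs, the operation is to shift every letter 13 places forward in the alphabet (wrapping around) — i.e. ROT13, then keep every other character starting from the second (positions 2nd, 4th, 6th, ...).
Working it through for "yhxvbzfcxsz": intermediate "lukiomspkfm", final "uimpf".

uimpf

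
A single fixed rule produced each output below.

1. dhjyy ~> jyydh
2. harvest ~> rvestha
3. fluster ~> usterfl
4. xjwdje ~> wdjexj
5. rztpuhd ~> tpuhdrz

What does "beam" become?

ambe

The rule is to move the first 2 characters to the end (rotate left by 2).
On "beam" that produces "ambe".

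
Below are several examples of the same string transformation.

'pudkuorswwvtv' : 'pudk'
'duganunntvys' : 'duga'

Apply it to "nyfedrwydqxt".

nyfe

Rule — keep only the first 4 characters.
On "nyfedrwydqxt" that produces "nyfe".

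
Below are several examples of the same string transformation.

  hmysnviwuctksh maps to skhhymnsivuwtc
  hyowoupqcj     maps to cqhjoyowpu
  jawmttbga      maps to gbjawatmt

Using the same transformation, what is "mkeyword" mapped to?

Each output is the input with this applied: move the last 3 characters to the front (rotate right by 3), then swap each adjacent pair of characters (1↔2, 3↔4, ...).
Starting from "mkeyword": after the first operation, "ordmkeyw"; after the second, "romdekwy".
(Check on "hmysnviwuctksh": → "kshhmysnviwuct" → "skhhymnsivuwtc" ✓)

romdekwy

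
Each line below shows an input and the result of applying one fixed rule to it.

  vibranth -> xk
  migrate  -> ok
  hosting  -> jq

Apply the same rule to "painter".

rc

In each case the input is transformed by: shift every letter 2 places forward in the alphabet (wrapping around), then keep only the first 2 characters.
On "painter" that produces "rc".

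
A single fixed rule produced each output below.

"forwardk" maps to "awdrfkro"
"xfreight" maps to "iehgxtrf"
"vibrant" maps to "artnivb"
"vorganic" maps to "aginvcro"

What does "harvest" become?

evtsahr

In each case the input is transformed by: move the first 3 characters to the end (rotate left by 3), then swap each adjacent pair of characters (1↔2, 3↔4, ...).
Applying both steps to "harvest": "vesthar", then "evtsahr".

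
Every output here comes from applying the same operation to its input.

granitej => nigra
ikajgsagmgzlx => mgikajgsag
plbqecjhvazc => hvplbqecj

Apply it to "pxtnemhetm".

The rule is to delete the last 3 characters, then move the last 2 characters to the front (rotate right by 2).
Starting from "pxtnemhetm": after the first operation, "pxtnemh"; after the second, "mhpxtne".
(Check on "ikajgsagmgzlx": → "ikajgsagmg" → "mgikajgsag" ✓)

mhpxtne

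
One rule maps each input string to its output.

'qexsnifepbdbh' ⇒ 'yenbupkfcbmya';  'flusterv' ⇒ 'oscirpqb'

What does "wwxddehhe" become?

ebttuaabe

The transformation: move the last 2 characters to the front (rotate right by 2), then shift every letter 3 places backward in the alphabet (wrapping around).
"wwxddehhe" → "hewwxddeh" → "ebttuaabe".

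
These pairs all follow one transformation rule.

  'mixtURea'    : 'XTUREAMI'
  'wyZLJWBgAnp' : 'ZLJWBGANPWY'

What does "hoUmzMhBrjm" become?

UMZMHBRJMHO

In each case the input is transformed by: move the first 2 characters to the end (rotate left by 2), then convert every letter to uppercase.
"hoUmzMhBrjm" → "UmzMhBrjmho" → "UMZMHBRJMHO".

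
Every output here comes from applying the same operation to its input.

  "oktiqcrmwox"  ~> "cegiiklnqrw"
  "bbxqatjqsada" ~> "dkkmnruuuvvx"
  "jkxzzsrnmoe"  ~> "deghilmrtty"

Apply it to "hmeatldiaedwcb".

Rule — shift every letter 6 places backward in the alphabet (wrapping around), then sort the characters into alphabetical order.
For "hmeatldiaedwcb", step one produces "bgyunfxcuyxqwv"; step two turns that into "bcfgnquuvwxxyy".
(Check on "oktiqcrmwox": → "ienckwlgqir" → "cegiiklnqrw" ✓)

bcfgnquuvwxxyy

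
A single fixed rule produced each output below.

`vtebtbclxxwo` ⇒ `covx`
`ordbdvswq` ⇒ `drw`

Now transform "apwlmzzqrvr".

The pattern: sort the characters into alphabetical order, then keep one character in every 3, starting at position 3 (positions 3rd, 6th, 9th, ...).
On "apwlmzzqrvr": the first step gives "almpqrrvwzz", and the second then gives "mrw".
(Check on "ordbdvswq": → "bddoqrsvw" → "drw" ✓)

mrw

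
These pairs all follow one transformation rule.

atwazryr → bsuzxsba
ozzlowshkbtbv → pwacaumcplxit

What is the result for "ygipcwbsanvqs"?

zthrjwqodbxtc

The transformation: take characters alternately from the front and the back (1st, last, 2nd, 2nd-last, ...), then shift every letter 1 place forward in the alphabet (wrapping around).
"ygipcwbsanvqs" → "ysgqivpncawsb" → "zthrjwqodbxtc".
(Check on "ozzlowshkbtbv": → "ovzbztlbokwhs" → "pwacaumcplxit" ✓)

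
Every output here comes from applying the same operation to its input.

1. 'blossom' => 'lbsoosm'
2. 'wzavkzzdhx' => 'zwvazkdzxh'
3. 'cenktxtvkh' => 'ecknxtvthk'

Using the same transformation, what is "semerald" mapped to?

esemardl

In each case the input is transformed by: swap each adjacent pair of characters (1↔2, 3↔4, ...).
For "semerald" the result is "esemardl".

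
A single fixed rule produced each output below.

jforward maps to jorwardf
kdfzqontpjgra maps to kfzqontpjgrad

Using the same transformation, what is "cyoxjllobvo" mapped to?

coxjllobvoy

Each output is the input with this applied: move the first character to the end, then swap the first and last characters.
For "cyoxjllobvo" the result is "coxjllobvoy".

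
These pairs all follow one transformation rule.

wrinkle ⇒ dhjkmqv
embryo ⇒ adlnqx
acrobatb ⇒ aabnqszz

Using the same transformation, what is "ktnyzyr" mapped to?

jmqsxxy

The rule is to shift every letter 1 place backward in the alphabet (wrapping around), then sort the characters into alphabetical order.
For "ktnyzyr", step one produces "jsmxyxq"; step two turns that into "jmqsxxy".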